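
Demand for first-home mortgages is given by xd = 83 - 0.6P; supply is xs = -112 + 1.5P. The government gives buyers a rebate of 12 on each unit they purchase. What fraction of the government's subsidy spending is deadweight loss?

DWL / government spending = 18/227

Pre-subsidy: 83 - 0.6P = -112 + 1.5P gives P* = 650/7, x* = 191/7.
With the rebate, buyers effectively pay Pb = Ps − 12, where Ps is the price sellers receive.
Demand in terms of Ps becomes xd = 83 − 0.6(Ps − 12) = 90.2 - 0.6Ps. Setting this equal to supply: 90.2 - 0.6Ps = -112 + 1.5Ps, so Ps = 674/7.
Buyers pay Pb = 674/7 − 12 = 590/7; x' = -112 + 1.5·(674/7) = 227/7.
ΔCS = ½(191/7 + 227/7)(650/7 − 590/7) = 12540/49; ΔPS = ½(191/7 + 227/7)(674/7 − 650/7) = 5016/49.
Government spending = 12 × 227/7 = 2724/7.
DWL = ½ × 12 × (227/7 − 191/7) = 216/7; fraction = (216/7) / (2724/7) = 18/227.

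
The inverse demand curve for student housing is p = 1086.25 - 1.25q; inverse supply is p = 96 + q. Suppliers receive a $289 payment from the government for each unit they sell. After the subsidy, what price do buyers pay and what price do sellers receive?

Buyers pay 3380/9; sellers receive 5981/9

Pre-subsidy: 1086.25 - 1.25q = 96 + q gives q* = 3961/9 and p* = 4825/9.
With the subsidy, sellers receive ps = pb + 289 for each unit, where pb is the price buyers pay.
On the curves, pb = 1086.25 - 1.25q and ps = 96 + q; the wedge ps − pb = 289 gives 96 + q − (1086.25 - 1.25q) = 289, so q' = 5117/9.
Then pb = 1086.25 − 1.25·(5117/9) = 3380/9 and ps = 96 + 1·(5117/9) = 5981/9.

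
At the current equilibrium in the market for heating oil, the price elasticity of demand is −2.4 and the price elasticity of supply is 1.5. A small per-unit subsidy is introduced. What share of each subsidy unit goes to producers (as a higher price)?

Producer share = 8/13

For a small subsidy around the equilibrium, the benefit split depends on the relative slopes, which at a point are proportional to the elasticities.
Buyer share = εs/(εs + |εd|) = 1.5/(1.5 + 2.4) = 5/13; seller share = |εd|/(εs + |εd|) = 8/13.
So producers capture 8/13 of the subsidy.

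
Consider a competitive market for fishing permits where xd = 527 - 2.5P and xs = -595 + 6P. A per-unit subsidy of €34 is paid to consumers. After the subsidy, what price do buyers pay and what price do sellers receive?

Pre-subsidy: 527 - 2.5P = -595 + 6P gives P* = 132, x* = 197.
With the rebate, buyers effectively pay Pb = Ps − 34, where Ps is the price sellers receive.
Demand in terms of Ps becomes xd = 527 − 2.5(Ps − 34) = 612 - 2.5Ps. Setting this equal to supply: 612 - 2.5Ps = -595 + 6Ps, so Ps = 142.
Buyers pay Pb = 142 − 34 = 108; x' = -595 + 6·142 = 257.

Buyers pay €108; sellers receive €142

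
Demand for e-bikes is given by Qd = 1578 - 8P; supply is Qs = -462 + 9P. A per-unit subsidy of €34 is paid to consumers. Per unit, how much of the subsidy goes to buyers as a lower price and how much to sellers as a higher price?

Pre-subsidy: 1578 - 8P = -462 + 9P gives P* = 120, Q* = 618.
With the rebate, buyers effectively pay Pb = Ps − 34, where Ps is the price sellers receive.
Demand in terms of Ps becomes Qd = 1578 − 8(Ps − 34) = 1850 - 8Ps. Setting this equal to supply: 1850 - 8Ps = -462 + 9Ps, so Ps = 136.
Buyers pay Pb = 136 − 34 = 102; Q' = -462 + 9·136 = 762.
Buyers' price falls by P* − Pb = 120 − 102 = 18; sellers' price rises by Ps − P* = 136 − 120 = 16.

Buyers gain €18 per unit; sellers gain €16 per unit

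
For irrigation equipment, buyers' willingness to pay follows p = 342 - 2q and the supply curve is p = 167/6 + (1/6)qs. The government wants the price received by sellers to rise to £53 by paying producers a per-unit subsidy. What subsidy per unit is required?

Required subsidy s = £13 per unit

At a seller price of 53, quantity supplied is -167 + 6·53 = 151.
Buyers absorb 151 only when they pay pb = 342 − 2·151 = 40.
s = ps − pb = 53 − 40 = 13.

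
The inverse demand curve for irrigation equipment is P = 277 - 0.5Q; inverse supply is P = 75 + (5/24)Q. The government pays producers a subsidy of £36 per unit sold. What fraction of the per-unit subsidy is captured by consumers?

Consumer share = 12/17

Pre-subsidy: 277 - 0.5Q = 75 + (5/24)Q gives Q* = 4848/17 and P* = 2285/17.
With the subsidy, sellers receive Ps = Pb + 36 for each unit, where Pb is the price buyers pay.
On the curves, Pb = 277 - 0.5Q and Ps = 75 + (5/24)Q; the wedge Ps − Pb = 36 gives 75 + (5/24)Q − (277 - 0.5Q) = 36, so Q' = 336.
Then Pb = 277 − 0.5·336 = 109 and Ps = 75 + (5/24)·336 = 145.
Buyers' price falls by P* − Pb = 2285/17 − 109 = 432/17; sellers' price rises by Ps − P* = 145 − 2285/17 = 180/17.
So consumers capture (432/17)/36 = 12/17 of each unit of subsidy.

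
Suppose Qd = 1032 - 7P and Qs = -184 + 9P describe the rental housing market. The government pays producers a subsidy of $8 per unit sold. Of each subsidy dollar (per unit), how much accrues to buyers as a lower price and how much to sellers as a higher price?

Buyers gain $4.5 per unit; sellers gain $3.5 per unit

Pre-subsidy: 1032 - 7P = -184 + 9P gives P* = 76, Q* = 500.
With the subsidy, sellers receive Ps = Pb + 8 for each unit, where Pb is the price buyers pay.
Supply in terms of Pb becomes Qs = -184 + 9(Pb + 8) = -112 + 9Pb. Setting this equal to demand: 1032 - 7Pb = -112 + 9Pb, so Pb = 71.5.
Sellers receive Ps = 71.5 + 8 = 79.5; Q' = 1032 − 7·71.5 = 531.5.
Buyers' price falls by P* − Pb = 76 − 71.5 = 4.5; sellers' price rises by Ps − P* = 79.5 − 76 = 3.5.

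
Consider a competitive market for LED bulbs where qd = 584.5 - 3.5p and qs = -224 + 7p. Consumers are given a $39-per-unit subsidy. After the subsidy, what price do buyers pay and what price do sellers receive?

Buyers pay $51; sellers receive $90

Pre-subsidy: 584.5 - 3.5p = -224 + 7p gives p* = 77, q* = 315.
With the rebate, buyers effectively pay pb = ps − 39, where ps is the price sellers receive.
Demand in terms of ps becomes qd = 584.5 − 3.5(ps − 39) = 721 - 3.5ps. Setting this equal to supply: 721 - 3.5ps = -224 + 7ps, so ps = 90.
Buyers pay pb = 90 − 39 = 51; q' = -224 + 7·90 = 406.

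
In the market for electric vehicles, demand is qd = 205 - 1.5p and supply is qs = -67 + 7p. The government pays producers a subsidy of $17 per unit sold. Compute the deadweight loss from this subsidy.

Pre-subsidy: 205 - 1.5p = -67 + 7p gives p* = 32, q* = 157.
With the subsidy, sellers receive ps = pb + 17 for each unit, where pb is the price buyers pay.
Supply in terms of pb becomes qs = -67 + 7(pb + 17) = 52 + 7pb. Setting this equal to demand: 205 - 1.5pb = 52 + 7pb, so pb = 18.
Sellers receive ps = 18 + 17 = 35; q' = 205 − 1.5·18 = 178.
The subsidy expands output by 178 − 157 = 21 past the efficient level; on those units the gap between marginal cost and willingness to pay runs from 0 up to 17.
DWL = ½ × 17 × 21 = 178.5.

Deadweight loss = $178.5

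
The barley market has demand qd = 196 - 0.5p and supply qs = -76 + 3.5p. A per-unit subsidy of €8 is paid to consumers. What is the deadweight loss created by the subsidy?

Pre-subsidy: 196 - 0.5p = -76 + 3.5p gives p* = 68, q* = 162.
With the rebate, buyers effectively pay pb = ps − 8, where ps is the price sellers receive.
Demand in terms of ps becomes qd = 196 − 0.5(ps − 8) = 200 - 0.5ps. Setting this equal to supply: 200 - 0.5ps = -76 + 3.5ps, so ps = 69.
Buyers pay pb = 69 − 8 = 61; q' = -76 + 3.5·69 = 165.5.
The subsidy expands output by 165.5 − 162 = 3.5 past the efficient level; on those units the gap between marginal cost and willingness to pay runs from 0 up to 8.
DWL = ½ × 8 × 3.5 = 14.

Deadweight loss = €14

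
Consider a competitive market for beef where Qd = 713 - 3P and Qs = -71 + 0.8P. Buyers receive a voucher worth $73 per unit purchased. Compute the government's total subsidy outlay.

Pre-subsidy: 713 - 3P = -71 + 0.8P gives P* = 3920/19, Q* = 1787/19.
With the rebate, buyers effectively pay Pb = Ps − 73, where Ps is the price sellers receive.
Demand in terms of Ps becomes Qd = 713 − 3(Ps − 73) = 932 - 3Ps. Setting this equal to supply: 932 - 3Ps = -71 + 0.8Ps, so Ps = 5015/19.
Buyers pay Pb = 5015/19 − 73 = 3628/19; Q' = -71 + 0.8·(5015/19) = 2663/19.
Government outlay = subsidy × quantity = 73 × 2663/19 = 194399/19.

Government cost = 194399/19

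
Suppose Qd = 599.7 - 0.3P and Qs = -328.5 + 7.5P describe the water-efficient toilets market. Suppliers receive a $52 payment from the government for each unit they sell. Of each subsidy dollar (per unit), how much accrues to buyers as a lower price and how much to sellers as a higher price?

Buyers gain $50 per unit; sellers gain $2 per unit

Pre-subsidy: 599.7 - 0.3P = -328.5 + 7.5P gives P* = 119, Q* = 564.
With the subsidy, sellers receive Ps = Pb + 52 for each unit, where Pb is the price buyers pay.
Supply in terms of Pb becomes Qs = -328.5 + 7.5(Pb + 52) = 61.5 + 7.5Pb. Setting this equal to demand: 599.7 - 0.3Pb = 61.5 + 7.5Pb, so Pb = 69.
Sellers receive Ps = 69 + 52 = 121; Q' = 599.7 − 0.3·69 = 579.
Buyers' price falls by P* − Pb = 119 − 69 = 50; sellers' price rises by Ps − P* = 121 − 119 = 2.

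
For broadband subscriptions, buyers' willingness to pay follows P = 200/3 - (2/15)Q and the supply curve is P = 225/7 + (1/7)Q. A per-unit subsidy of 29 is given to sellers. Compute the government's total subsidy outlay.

Pre-subsidy: 200/3 - (2/15)Q = 225/7 + (1/7)Q gives Q* = 125 and P* = 50.
With the subsidy, sellers receive Ps = Pb + 29 for each unit, where Pb is the price buyers pay.
On the curves, Pb = 200/3 - (2/15)Q and Ps = 225/7 + (1/7)Q; the wedge Ps − Pb = 29 gives 225/7 + (1/7)Q − (200/3 - (2/15)Q) = 29, so Q' = 230.
Then Pb = 200/3 − (2/15)·230 = 36 and Ps = 225/7 + (1/7)·230 = 65.
Government outlay = subsidy × quantity = 29 × 230 = 6670.

Government cost = 6670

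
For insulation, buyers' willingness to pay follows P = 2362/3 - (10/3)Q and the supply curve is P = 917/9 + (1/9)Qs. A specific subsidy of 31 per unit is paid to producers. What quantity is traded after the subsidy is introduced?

Q' = 208

Pre-subsidy: 2362/3 - (10/3)Q = 917/9 + (1/9)Q gives Q* = 199 and P* = 124.
With the subsidy, sellers receive Ps = Pb + 31 for each unit, where Pb is the price buyers pay.
On the curves, Pb = 2362/3 - (10/3)Q and Ps = 917/9 + (1/9)Q; the wedge Ps − Pb = 31 gives 917/9 + (1/9)Q − (2362/3 - (10/3)Q) = 31, so Q' = 208.
Then Pb = 2362/3 − (10/3)·208 = 94 and Ps = 917/9 + (1/9)·208 = 125.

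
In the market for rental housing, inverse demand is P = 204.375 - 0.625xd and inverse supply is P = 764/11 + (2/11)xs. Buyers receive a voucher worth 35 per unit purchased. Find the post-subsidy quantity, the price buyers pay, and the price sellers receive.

x' = 14953/71; buyers pay 5165/71; sellers receive 7650/71

Pre-subsidy: 204.375 - 0.625x = 764/11 + (2/11)x gives x* = 11873/71 and P* = 7090/71.
With the rebate, buyers effectively pay Pb = Ps − 35, where Ps is the price sellers receive.
On the curves, Pb = 204.375 - 0.625x and Ps = 764/11 + (2/11)x; the wedge Ps − Pb = 35 gives 764/11 + (2/11)x − (204.375 - 0.625x) = 35, so x' = 14953/71.
Then Pb = 204.375 − 0.625·(14953/71) = 5165/71 and Ps = 764/11 + (2/11)·(14953/71) = 7650/71.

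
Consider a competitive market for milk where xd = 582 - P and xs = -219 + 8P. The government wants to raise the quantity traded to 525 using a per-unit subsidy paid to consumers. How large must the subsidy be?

At x = 525, invert demand for the buyer price: Pb = (582 − 525)/1 = 57; invert supply for the seller price: Ps = (525 − (-219))/8 = 93.
The subsidy must fill the gap: s = Ps − Pb = 93 − 57 = 36.

Required subsidy s = 36 per unit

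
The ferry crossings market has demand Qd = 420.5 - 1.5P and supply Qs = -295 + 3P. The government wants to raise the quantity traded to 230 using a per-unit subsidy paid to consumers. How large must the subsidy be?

Required subsidy s = 48 per unit

At Q = 230, invert demand for the buyer price: Pb = (420.5 − 230)/1.5 = 127; invert supply for the seller price: Ps = (230 − (-295))/3 = 175.
The subsidy must fill the gap: s = Ps − Pb = 175 − 127 = 48.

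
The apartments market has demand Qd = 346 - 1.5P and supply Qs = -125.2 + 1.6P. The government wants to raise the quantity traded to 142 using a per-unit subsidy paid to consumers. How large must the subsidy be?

At Q = 142, invert demand for the buyer price: Pb = (346 − 142)/1.5 = 136; invert supply for the seller price: Ps = (142 − (-125.2))/1.6 = 167.
The subsidy must fill the gap: s = Ps − Pb = 167 − 136 = 31.

Required subsidy s = 31 per unit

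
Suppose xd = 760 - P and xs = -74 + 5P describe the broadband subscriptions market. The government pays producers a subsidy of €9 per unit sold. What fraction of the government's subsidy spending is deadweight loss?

DWL / government spending = 5/838

Pre-subsidy: 760 - P = -74 + 5P gives P* = 139, x* = 621.
With the subsidy, sellers receive Ps = Pb + 9 for each unit, where Pb is the price buyers pay.
Supply in terms of Pb becomes xs = -74 + 5(Pb + 9) = -29 + 5Pb. Setting this equal to demand: 760 - Pb = -29 + 5Pb, so Pb = 131.5.
Sellers receive Ps = 131.5 + 9 = 140.5; x' = 760 − 1·131.5 = 628.5.
ΔCS = ½(621 + 628.5)(139 − 131.5) = 4685.625; ΔPS = ½(621 + 628.5)(140.5 − 139) = 937.125.
Government spending = 9 × 628.5 = 5656.5.
DWL = ½ × 9 × (628.5 − 621) = 33.75; fraction = 33.75 / 5656.5 = 5/838.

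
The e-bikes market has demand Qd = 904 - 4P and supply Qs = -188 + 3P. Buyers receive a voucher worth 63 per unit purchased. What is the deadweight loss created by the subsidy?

Deadweight loss = 3402

Pre-subsidy: 904 - 4P = -188 + 3P gives P* = 156, Q* = 280.
With the rebate, buyers effectively pay Pb = Ps − 63, where Ps is the price sellers receive.
Demand in terms of Ps becomes Qd = 904 − 4(Ps − 63) = 1156 - 4Ps. Setting this equal to supply: 1156 - 4Ps = -188 + 3Ps, so Ps = 192.
Buyers pay Pb = 192 − 63 = 129; Q' = -188 + 3·192 = 388.
The subsidy expands output by 388 − 280 = 108 past the efficient level; on those units the gap between marginal cost and willingness to pay runs from 0 up to 63.
DWL = ½ × 63 × 108 = 3402.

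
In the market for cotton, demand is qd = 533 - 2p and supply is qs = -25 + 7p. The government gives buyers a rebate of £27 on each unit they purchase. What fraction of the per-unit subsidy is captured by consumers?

Consumer share = 7/9

Pre-subsidy: 533 - 2p = -25 + 7p gives p* = 62, q* = 409.
With the rebate, buyers effectively pay pb = ps − 27, where ps is the price sellers receive.
Demand in terms of ps becomes qd = 533 − 2(ps − 27) = 587 - 2ps. Setting this equal to supply: 587 - 2ps = -25 + 7ps, so ps = 68.
Buyers pay pb = 68 − 27 = 41; q' = -25 + 7·68 = 451.
Buyers' price falls by p* − pb = 62 − 41 = 21; sellers' price rises by ps − p* = 68 − 62 = 6.
So consumers capture 21/27 = 7/9 of each unit of subsidy.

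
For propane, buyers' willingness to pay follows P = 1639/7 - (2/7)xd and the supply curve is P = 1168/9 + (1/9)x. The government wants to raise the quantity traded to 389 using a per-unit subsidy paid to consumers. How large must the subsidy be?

Required subsidy s = 50 per unit

At x = 389, from the demand curve buyers pay Pb = 1639/7 − (2/7)·389 = 123; from the supply curve sellers need Ps = 1168/9 + (1/9)·389 = 173.
The subsidy must fill the gap: s = Ps − Pb = 173 − 123 = 50.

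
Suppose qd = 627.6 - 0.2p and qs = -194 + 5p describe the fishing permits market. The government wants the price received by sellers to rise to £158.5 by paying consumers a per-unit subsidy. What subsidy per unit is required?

Required subsidy s = £13 per unit

At a seller price of 158.5, quantity supplied is -194 + 5·158.5 = 598.5.
Buyers absorb 598.5 only when they pay pb with 627.6 − 0.2·pb = 598.5, i.e. pb = 145.5.
s = ps − pb = 158.5 − 145.5 = 13.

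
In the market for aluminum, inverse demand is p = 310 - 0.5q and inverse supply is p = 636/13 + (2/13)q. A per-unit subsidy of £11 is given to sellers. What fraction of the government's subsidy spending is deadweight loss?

Pre-subsidy: 310 - 0.5q = 636/13 + (2/13)q gives q* = 6788/17 and p* = 1876/17.
With the subsidy, sellers receive ps = pb + 11 for each unit, where pb is the price buyers pay.
On the curves, pb = 310 - 0.5q and ps = 636/13 + (2/13)q; the wedge ps − pb = 11 gives 636/13 + (2/13)q − (310 - 0.5q) = 11, so q' = 7074/17.
Then pb = 310 − 0.5·(7074/17) = 1733/17 and ps = 636/13 + (2/13)·(7074/17) = 1920/17.
ΔCS = ½(6788/17 + 7074/17)(1876/17 − 1733/17) = 991133/289; ΔPS = ½(6788/17 + 7074/17)(1920/17 − 1876/17) = 304964/289.
Government spending = 11 × 7074/17 = 77814/17.
DWL = ½ × 11 × (7074/17 − 6788/17) = 1573/17; fraction = (1573/17) / (77814/17) = 143/7074.

DWL / government spending = 143/7074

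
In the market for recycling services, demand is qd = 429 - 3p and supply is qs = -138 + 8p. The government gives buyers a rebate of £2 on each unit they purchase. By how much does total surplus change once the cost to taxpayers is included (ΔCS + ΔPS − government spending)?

Pre-subsidy: 429 - 3p = -138 + 8p gives p* = 567/11, q* = 3018/11.
With the rebate, buyers effectively pay pb = ps − 2, where ps is the price sellers receive.
Demand in terms of ps becomes qd = 429 − 3(ps − 2) = 435 - 3ps. Setting this equal to supply: 435 - 3ps = -138 + 8ps, so ps = 573/11.
Buyers pay pb = 573/11 − 2 = 551/11; q' = -138 + 8·(573/11) = 3066/11.
ΔCS = ½(3018/11 + 3066/11)(567/11 − 551/11) = 48672/121; ΔPS = ½(3018/11 + 3066/11)(573/11 − 567/11) = 18252/121.
Government spending = 2 × 3066/11 = 6132/11.
Net change = 48672/121 + 18252/121 − 6132/11 = -48/11. The loss equals the DWL triangle ½·2·48/11.

Net change in total surplus = -48/11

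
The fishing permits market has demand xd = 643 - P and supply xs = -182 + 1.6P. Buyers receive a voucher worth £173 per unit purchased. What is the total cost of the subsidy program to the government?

Government cost = 971914/13

Pre-subsidy: 643 - P = -182 + 1.6P gives P* = 4125/13, x* = 4234/13.
With the rebate, buyers effectively pay Pb = Ps − 173, where Ps is the price sellers receive.
Demand in terms of Ps becomes xd = 643 − 1(Ps − 173) = 816 - Ps. Setting this equal to supply: 816 - Ps = -182 + 1.6Ps, so Ps = 4990/13.
Buyers pay Pb = 4990/13 − 173 = 2741/13; x' = -182 + 1.6·(4990/13) = 5618/13.
Government outlay = subsidy × quantity = 173 × 5618/13 = 971914/13.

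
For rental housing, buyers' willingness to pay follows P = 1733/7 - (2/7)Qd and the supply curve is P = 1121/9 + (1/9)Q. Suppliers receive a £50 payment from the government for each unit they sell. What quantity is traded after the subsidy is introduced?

Pre-subsidy: 1733/7 - (2/7)Q = 1121/9 + (1/9)Q gives Q* = 310 and P* = 159.
With the subsidy, sellers receive Ps = Pb + 50 for each unit, where Pb is the price buyers pay.
On the curves, Pb = 1733/7 - (2/7)Q and Ps = 1121/9 + (1/9)Q; the wedge Ps − Pb = 50 gives 1121/9 + (1/9)Q − (1733/7 - (2/7)Q) = 50, so Q' = 436.
Then Pb = 1733/7 − (2/7)·436 = 123 and Ps = 1121/9 + (1/9)·436 = 173.

Q' = 436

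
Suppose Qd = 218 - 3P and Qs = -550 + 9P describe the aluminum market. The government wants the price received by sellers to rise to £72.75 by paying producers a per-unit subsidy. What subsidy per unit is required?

Required subsidy s = £35 per unit

At a seller price of 72.75, quantity supplied is -550 + 9·72.75 = 104.75.
Buyers absorb 104.75 only when they pay Pb with 218 − 3·Pb = 104.75, i.e. Pb = 37.75.
s = Ps − Pb = 72.75 − 37.75 = 35.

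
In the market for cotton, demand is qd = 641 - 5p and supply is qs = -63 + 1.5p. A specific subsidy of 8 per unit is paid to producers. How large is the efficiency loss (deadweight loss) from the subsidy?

Deadweight loss = 480/13

Pre-subsidy: 641 - 5p = -63 + 1.5p gives p* = 1408/13, q* = 1293/13.
With the subsidy, sellers receive ps = pb + 8 for each unit, where pb is the price buyers pay.
Supply in terms of pb becomes qs = -63 + 1.5(pb + 8) = -51 + 1.5pb. Setting this equal to demand: 641 - 5pb = -51 + 1.5pb, so pb = 1384/13.
Sellers receive ps = 1384/13 + 8 = 1488/13; q' = 641 − 5·(1384/13) = 1413/13.
The subsidy expands output by 1413/13 − 1293/13 = 120/13 past the efficient level; on those units the gap between marginal cost and willingness to pay runs from 0 up to 8.
DWL = ½ × 8 × 120/13 = 480/13.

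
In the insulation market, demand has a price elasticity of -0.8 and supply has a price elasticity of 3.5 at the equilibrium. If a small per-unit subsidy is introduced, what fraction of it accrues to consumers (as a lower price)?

For a small subsidy around the equilibrium, the benefit split depends on the relative slopes, which at a point are proportional to the elasticities.
Buyer share = εs/(εs + |εd|) = 3.5/(3.5 + 0.8) = 35/43; seller share = |εd|/(εs + |εd|) = 8/43.

Consumer share = 35/43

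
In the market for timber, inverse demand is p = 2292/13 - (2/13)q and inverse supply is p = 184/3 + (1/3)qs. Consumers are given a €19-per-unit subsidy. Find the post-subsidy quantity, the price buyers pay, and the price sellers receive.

q' = 275; buyers pay €134; sellers receive €153

Pre-subsidy: 2292/13 - (2/13)q = 184/3 + (1/3)q gives q* = 236 and p* = 140.
With the rebate, buyers effectively pay pb = ps − 19, where ps is the price sellers receive.
On the curves, pb = 2292/13 - (2/13)q and ps = 184/3 + (1/3)q; the wedge ps − pb = 19 gives 184/3 + (1/3)q − (2292/13 - (2/13)q) = 19, so q' = 275.
Then pb = 2292/13 − (2/13)·275 = 134 and ps = 184/3 + (1/3)·275 = 153.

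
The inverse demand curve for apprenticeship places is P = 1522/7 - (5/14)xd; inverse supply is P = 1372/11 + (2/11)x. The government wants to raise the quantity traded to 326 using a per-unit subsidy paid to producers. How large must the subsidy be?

At x = 326, from the demand curve buyers pay Pb = 1522/7 − (5/14)·326 = 101; from the supply curve sellers need Ps = 1372/11 + (2/11)·326 = 184.
The subsidy must fill the gap: s = Ps − Pb = 184 − 101 = 83.

Required subsidy s = 83 per unit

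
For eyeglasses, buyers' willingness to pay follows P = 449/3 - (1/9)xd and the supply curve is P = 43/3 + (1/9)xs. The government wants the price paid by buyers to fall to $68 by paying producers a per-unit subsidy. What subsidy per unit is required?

At a buyer price of 68, quantity demanded is 1347 − 9·68 = 735.
Sellers supply 735 only when they receive Ps = 43/3 + (1/9)·735 = 96.
s = Ps − Pb = 96 − 68 = 28.

Required subsidy s = $28 per unit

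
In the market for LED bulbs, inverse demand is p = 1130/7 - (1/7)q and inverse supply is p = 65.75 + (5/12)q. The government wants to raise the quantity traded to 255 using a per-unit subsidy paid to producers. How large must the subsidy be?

At q = 255, from the demand curve buyers pay pb = 1130/7 − (1/7)·255 = 125; from the supply curve sellers need ps = 65.75 + (5/12)·255 = 172.
The subsidy must fill the gap: s = ps − pb = 172 − 125 = 47.

Required subsidy s = 47 per unit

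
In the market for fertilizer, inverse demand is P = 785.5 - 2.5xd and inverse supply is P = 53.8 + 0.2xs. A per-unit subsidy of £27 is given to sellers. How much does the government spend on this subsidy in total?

Pre-subsidy: 785.5 - 2.5x = 53.8 + 0.2x gives x* = 271 and P* = 108.
With the subsidy, sellers receive Ps = Pb + 27 for each unit, where Pb is the price buyers pay.
On the curves, Pb = 785.5 - 2.5x and Ps = 53.8 + 0.2x; the wedge Ps − Pb = 27 gives 53.8 + 0.2x − (785.5 - 2.5x) = 27, so x' = 281.
Then Pb = 785.5 − 2.5·281 = 83 and Ps = 53.8 + 0.2·281 = 110.
Government outlay = subsidy × quantity = 27 × 281 = 7587.

Government cost = £7587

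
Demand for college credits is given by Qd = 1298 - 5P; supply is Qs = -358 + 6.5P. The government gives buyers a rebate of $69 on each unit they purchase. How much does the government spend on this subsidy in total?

Pre-subsidy: 1298 - 5P = -358 + 6.5P gives P* = 144, Q* = 578.
With the rebate, buyers effectively pay Pb = Ps − 69, where Ps is the price sellers receive.
Demand in terms of Ps becomes Qd = 1298 − 5(Ps − 69) = 1643 - 5Ps. Setting this equal to supply: 1643 - 5Ps = -358 + 6.5Ps, so Ps = 174.
Buyers pay Pb = 174 − 69 = 105; Q' = -358 + 6.5·174 = 773.
Government outlay = subsidy × quantity = 69 × 773 = 53337.

Government cost = $53337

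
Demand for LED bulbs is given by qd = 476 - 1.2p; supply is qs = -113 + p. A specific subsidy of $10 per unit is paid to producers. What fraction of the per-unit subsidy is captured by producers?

Pre-subsidy: 476 - 1.2p = -113 + p gives p* = 2945/11, q* = 1702/11.
With the subsidy, sellers receive ps = pb + 10 for each unit, where pb is the price buyers pay.
Supply in terms of pb becomes qs = -113 + 1(pb + 10) = -103 + pb. Setting this equal to demand: 476 - 1.2pb = -103 + pb, so pb = 2895/11.
Sellers receive ps = 2895/11 + 10 = 3005/11; q' = 476 − 1.2·(2895/11) = 1762/11.
Buyers' price falls by p* − pb = 2945/11 − 2895/11 = 50/11; sellers' price rises by ps − p* = 3005/11 − 2945/11 = 60/11.
So producers capture (60/11)/10 = 6/11 of each unit of subsidy.

Producer share = 6/11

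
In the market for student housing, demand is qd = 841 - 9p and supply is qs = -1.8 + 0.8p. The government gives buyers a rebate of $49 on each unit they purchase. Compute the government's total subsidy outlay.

Government cost = $5047

Pre-subsidy: 841 - 9p = -1.8 + 0.8p gives p* = 86, q* = 67.
With the rebate, buyers effectively pay pb = ps − 49, where ps is the price sellers receive.
Demand in terms of ps becomes qd = 841 − 9(ps − 49) = 1282 - 9ps. Setting this equal to supply: 1282 - 9ps = -1.8 + 0.8ps, so ps = 131.
Buyers pay pb = 131 − 49 = 82; q' = -1.8 + 0.8·131 = 103.
Government outlay = subsidy × quantity = 49 × 103 = 5047.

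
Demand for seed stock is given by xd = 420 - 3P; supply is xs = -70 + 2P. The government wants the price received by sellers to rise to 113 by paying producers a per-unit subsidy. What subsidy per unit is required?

Required subsidy s = 25 per unit

At a seller price of 113, quantity supplied is -70 + 2·113 = 156.
Buyers absorb 156 only when they pay Pb with 420 − 3·Pb = 156, i.e. Pb = 88.
s = Ps − Pb = 113 − 88 = 25.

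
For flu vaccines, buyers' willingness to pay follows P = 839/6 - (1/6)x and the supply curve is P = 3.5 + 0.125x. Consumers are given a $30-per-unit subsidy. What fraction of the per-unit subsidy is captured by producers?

Pre-subsidy: 839/6 - (1/6)x = 3.5 + 0.125x gives x* = 3272/7 and P* = 867/14.
With the rebate, buyers effectively pay Pb = Ps − 30, where Ps is the price sellers receive.
On the curves, Pb = 839/6 - (1/6)x and Ps = 3.5 + 0.125x; the wedge Ps − Pb = 30 gives 3.5 + 0.125x − (839/6 - (1/6)x) = 30, so x' = 3992/7.
Then Pb = 839/6 − (1/6)·(3992/7) = 627/14 and Ps = 3.5 + 0.125·(3992/7) = 1047/14.
Buyers' price falls by P* − Pb = 867/14 − 627/14 = 120/7; sellers' price rises by Ps − P* = 1047/14 − 867/14 = 90/7.
So producers capture (90/7)/30 = 3/7 of each unit of subsidy.

Producer share = 3/7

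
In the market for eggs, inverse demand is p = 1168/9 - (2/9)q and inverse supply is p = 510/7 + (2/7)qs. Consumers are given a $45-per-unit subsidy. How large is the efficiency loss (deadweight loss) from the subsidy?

Deadweight loss = $1993.359375

Pre-subsidy: 1168/9 - (2/9)q = 510/7 + (2/7)q gives q* = 112.0625 and p* = 104.875.
With the rebate, buyers effectively pay pb = ps − 45, where ps is the price sellers receive.
On the curves, pb = 1168/9 - (2/9)q and ps = 510/7 + (2/7)q; the wedge ps − pb = 45 gives 510/7 + (2/7)q − (1168/9 - (2/9)q) = 45, so q' = 200.65625.
Then pb = 1168/9 − (2/9)·200.65625 = 85.1875 and ps = 510/7 + (2/7)·200.65625 = 130.1875.
The subsidy expands output by 200.65625 − 112.0625 = 88.59375 past the efficient level; on those units the gap between marginal cost and willingness to pay runs from 0 up to 45.
DWL = ½ × 45 × 88.59375 = 1993.359375.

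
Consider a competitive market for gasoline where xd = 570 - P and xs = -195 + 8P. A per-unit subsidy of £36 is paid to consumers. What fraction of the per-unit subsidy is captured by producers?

Pre-subsidy: 570 - P = -195 + 8P gives P* = 85, x* = 485.
With the rebate, buyers effectively pay Pb = Ps − 36, where Ps is the price sellers receive.
Demand in terms of Ps becomes xd = 570 − 1(Ps − 36) = 606 - Ps. Setting this equal to supply: 606 - Ps = -195 + 8Ps, so Ps = 89.
Buyers pay Pb = 89 − 36 = 53; x' = -195 + 8·89 = 517.
Buyers' price falls by P* − Pb = 85 − 53 = 32; sellers' price rises by Ps − P* = 89 − 85 = 4.
So producers capture 4/36 = 1/9 of each unit of subsidy.

Producer share = 1/9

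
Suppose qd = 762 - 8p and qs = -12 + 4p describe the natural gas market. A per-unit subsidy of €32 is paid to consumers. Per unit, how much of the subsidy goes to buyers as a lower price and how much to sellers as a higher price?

Buyers gain 32/3 per unit; sellers gain 64/3 per unit

Pre-subsidy: 762 - 8p = -12 + 4p gives p* = 64.5, q* = 246.
With the rebate, buyers effectively pay pb = ps − 32, where ps is the price sellers receive.
Demand in terms of ps becomes qd = 762 − 8(ps − 32) = 1018 - 8ps. Setting this equal to supply: 1018 - 8ps = -12 + 4ps, so ps = 515/6.
Buyers pay pb = 515/6 − 32 = 323/6; q' = -12 + 4·(515/6) = 994/3.
Buyers' price falls by p* − pb = 64.5 − 323/6 = 32/3; sellers' price rises by ps − p* = 515/6 − 64.5 = 64/3.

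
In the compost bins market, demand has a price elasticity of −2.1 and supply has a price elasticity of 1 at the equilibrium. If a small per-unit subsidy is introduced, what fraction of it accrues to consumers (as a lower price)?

Consumer share = 10/31

For a small subsidy around the equilibrium, the benefit split depends on the relative slopes, which at a point are proportional to the elasticities.
Buyer share = εs/(εs + |εd|) = 1/(1 + 2.1) = 10/31; seller share = |εd|/(εs + |εd|) = 21/31.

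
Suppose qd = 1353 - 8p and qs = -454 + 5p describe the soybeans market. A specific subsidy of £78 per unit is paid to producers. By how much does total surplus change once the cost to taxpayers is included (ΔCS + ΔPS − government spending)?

Pre-subsidy: 1353 - 8p = -454 + 5p gives p* = 139, q* = 241.
With the subsidy, sellers receive ps = pb + 78 for each unit, where pb is the price buyers pay.
Supply in terms of pb becomes qs = -454 + 5(pb + 78) = -64 + 5pb. Setting this equal to demand: 1353 - 8pb = -64 + 5pb, so pb = 109.
Sellers receive ps = 109 + 78 = 187; q' = 1353 − 8·109 = 481.
ΔCS = ½(241 + 481)(139 − 109) = 10830; ΔPS = ½(241 + 481)(187 − 139) = 17328.
Government spending = 78 × 481 = 37518.
Net change = 10830 + 17328 − 37518 = -9360. The loss equals the DWL triangle ½·78·240.

Net change in total surplus = -£9360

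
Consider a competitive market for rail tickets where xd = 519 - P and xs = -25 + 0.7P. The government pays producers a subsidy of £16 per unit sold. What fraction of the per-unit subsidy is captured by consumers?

Consumer share = 7/17

Pre-subsidy: 519 - P = -25 + 0.7P gives P* = 320, x* = 199.
With the subsidy, sellers receive Ps = Pb + 16 for each unit, where Pb is the price buyers pay.
Supply in terms of Pb becomes xs = -25 + 0.7(Pb + 16) = -13.8 + 0.7Pb. Setting this equal to demand: 519 - Pb = -13.8 + 0.7Pb, so Pb = 5328/17.
Sellers receive Ps = 5328/17 + 16 = 5600/17; x' = 519 − 1·(5328/17) = 3495/17.
Buyers' price falls by P* − Pb = 320 − 5328/17 = 112/17; sellers' price rises by Ps − P* = 5600/17 − 320 = 160/17.
So consumers capture (112/17)/16 = 7/17 of each unit of subsidy.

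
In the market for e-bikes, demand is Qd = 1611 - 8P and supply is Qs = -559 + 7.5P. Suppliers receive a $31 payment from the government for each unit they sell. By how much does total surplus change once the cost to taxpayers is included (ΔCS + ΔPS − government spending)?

Pre-subsidy: 1611 - 8P = -559 + 7.5P gives P* = 140, Q* = 491.
With the subsidy, sellers receive Ps = Pb + 31 for each unit, where Pb is the price buyers pay.
Supply in terms of Pb becomes Qs = -559 + 7.5(Pb + 31) = -326.5 + 7.5Pb. Setting this equal to demand: 1611 - 8Pb = -326.5 + 7.5Pb, so Pb = 125.
Sellers receive Ps = 125 + 31 = 156; Q' = 1611 − 8·125 = 611.
ΔCS = ½(491 + 611)(140 − 125) = 8265; ΔPS = ½(491 + 611)(156 − 140) = 8816.
Government spending = 31 × 611 = 18941.
Net change = 8265 + 8816 − 18941 = -1860. The loss equals the DWL triangle ½·31·120.

Net change in total surplus = -$1860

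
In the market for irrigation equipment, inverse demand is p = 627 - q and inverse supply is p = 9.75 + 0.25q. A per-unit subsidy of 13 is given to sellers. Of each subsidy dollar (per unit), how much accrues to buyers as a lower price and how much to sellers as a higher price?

Pre-subsidy: 627 - q = 9.75 + 0.25q gives q* = 493.8 and p* = 133.2.
With the subsidy, sellers receive ps = pb + 13 for each unit, where pb is the price buyers pay.
On the curves, pb = 627 - q and ps = 9.75 + 0.25q; the wedge ps − pb = 13 gives 9.75 + 0.25q − (627 - q) = 13, so q' = 504.2.
Then pb = 627 − 1·504.2 = 122.8 and ps = 9.75 + 0.25·504.2 = 135.8.
Buyers' price falls by p* − pb = 133.2 − 122.8 = 10.4; sellers' price rises by ps − p* = 135.8 − 133.2 = 2.6.

Buyers gain 10.4 per unit; sellers gain 2.6 per unit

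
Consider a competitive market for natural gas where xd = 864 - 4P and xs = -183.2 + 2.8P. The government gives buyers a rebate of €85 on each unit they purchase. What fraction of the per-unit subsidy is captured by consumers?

Consumer share = 7/17

Pre-subsidy: 864 - 4P = -183.2 + 2.8P gives P* = 154, x* = 248.
With the rebate, buyers effectively pay Pb = Ps − 85, where Ps is the price sellers receive.
Demand in terms of Ps becomes xd = 864 − 4(Ps − 85) = 1204 - 4Ps. Setting this equal to supply: 1204 - 4Ps = -183.2 + 2.8Ps, so Ps = 204.
Buyers pay Pb = 204 − 85 = 119; x' = -183.2 + 2.8·204 = 388.
Buyers' price falls by P* − Pb = 154 − 119 = 35; sellers' price rises by Ps − P* = 204 − 154 = 50.
So consumers capture 35/85 = 7/17 of each unit of subsidy.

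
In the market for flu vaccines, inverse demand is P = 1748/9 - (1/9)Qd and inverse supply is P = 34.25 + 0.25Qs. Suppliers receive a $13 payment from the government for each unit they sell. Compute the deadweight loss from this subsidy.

Pre-subsidy: 1748/9 - (1/9)Q = 34.25 + 0.25Q gives Q* = 443 and P* = 145.
With the subsidy, sellers receive Ps = Pb + 13 for each unit, where Pb is the price buyers pay.
On the curves, Pb = 1748/9 - (1/9)Q and Ps = 34.25 + 0.25Q; the wedge Ps − Pb = 13 gives 34.25 + 0.25Q − (1748/9 - (1/9)Q) = 13, so Q' = 479.
Then Pb = 1748/9 − (1/9)·479 = 141 and Ps = 34.25 + 0.25·479 = 154.
The subsidy expands output by 479 − 443 = 36 past the efficient level; on those units the gap between marginal cost and willingness to pay runs from 0 up to 13.
DWL = ½ × 13 × 36 = 234.

Deadweight loss = $234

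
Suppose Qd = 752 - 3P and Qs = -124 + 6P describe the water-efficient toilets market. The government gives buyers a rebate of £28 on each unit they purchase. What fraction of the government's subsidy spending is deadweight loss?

Pre-subsidy: 752 - 3P = -124 + 6P gives P* = 292/3, Q* = 460.
With the rebate, buyers effectively pay Pb = Ps − 28, where Ps is the price sellers receive.
Demand in terms of Ps becomes Qd = 752 − 3(Ps − 28) = 836 - 3Ps. Setting this equal to supply: 836 - 3Ps = -124 + 6Ps, so Ps = 320/3.
Buyers pay Pb = 320/3 − 28 = 236/3; Q' = -124 + 6·(320/3) = 516.
ΔCS = ½(460 + 516)(292/3 − 236/3) = 27328/3; ΔPS = ½(460 + 516)(320/3 − 292/3) = 13664/3.
Government spending = 28 × 516 = 14448.
DWL = ½ × 28 × (516 − 460) = 784; fraction = 784 / 14448 = 7/129.

DWL / government spending = 7/129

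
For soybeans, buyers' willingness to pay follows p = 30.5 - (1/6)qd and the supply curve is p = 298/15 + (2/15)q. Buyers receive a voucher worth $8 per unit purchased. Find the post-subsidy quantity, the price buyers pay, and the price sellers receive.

Pre-subsidy: 30.5 - (1/6)q = 298/15 + (2/15)q gives q* = 319/9 and p* = 664/27.
With the rebate, buyers effectively pay pb = ps − 8, where ps is the price sellers receive.
On the curves, pb = 30.5 - (1/6)q and ps = 298/15 + (2/15)q; the wedge ps − pb = 8 gives 298/15 + (2/15)q − (30.5 - (1/6)q) = 8, so q' = 559/9.
Then pb = 30.5 − (1/6)·(559/9) = 544/27 and ps = 298/15 + (2/15)·(559/9) = 760/27.

q' = 559/9; buyers pay 544/27; sellers receive 760/27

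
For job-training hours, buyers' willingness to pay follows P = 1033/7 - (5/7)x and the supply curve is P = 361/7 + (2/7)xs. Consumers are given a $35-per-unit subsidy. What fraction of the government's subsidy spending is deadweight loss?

Pre-subsidy: 1033/7 - (5/7)x = 361/7 + (2/7)x gives x* = 96 and P* = 79.
With the rebate, buyers effectively pay Pb = Ps − 35, where Ps is the price sellers receive.
On the curves, Pb = 1033/7 - (5/7)x and Ps = 361/7 + (2/7)x; the wedge Ps − Pb = 35 gives 361/7 + (2/7)x − (1033/7 - (5/7)x) = 35, so x' = 131.
Then Pb = 1033/7 − (5/7)·131 = 54 and Ps = 361/7 + (2/7)·131 = 89.
ΔCS = ½(96 + 131)(79 − 54) = 2837.5; ΔPS = ½(96 + 131)(89 − 79) = 1135.
Government spending = 35 × 131 = 4585.
DWL = ½ × 35 × (131 − 96) = 612.5; fraction = 612.5 / 4585 = 35/262.

DWL / government spending = 35/262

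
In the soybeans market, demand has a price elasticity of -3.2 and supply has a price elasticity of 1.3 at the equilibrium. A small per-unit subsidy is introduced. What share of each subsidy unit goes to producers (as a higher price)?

Producer share = 32/45

For a small subsidy around the equilibrium, the benefit split depends on the relative slopes, which at a point are proportional to the elasticities.
Buyer share = εs/(εs + |εd|) = 1.3/(1.3 + 3.2) = 13/45; seller share = |εd|/(εs + |εd|) = 32/45.
So producers capture 32/45 of the subsidy.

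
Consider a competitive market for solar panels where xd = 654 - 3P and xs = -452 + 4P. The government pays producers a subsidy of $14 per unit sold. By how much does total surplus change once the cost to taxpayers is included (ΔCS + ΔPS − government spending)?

Net change in total surplus = -$168

Pre-subsidy: 654 - 3P = -452 + 4P gives P* = 158, x* = 180.
With the subsidy, sellers receive Ps = Pb + 14 for each unit, where Pb is the price buyers pay.
Supply in terms of Pb becomes xs = -452 + 4(Pb + 14) = -396 + 4Pb. Setting this equal to demand: 654 - 3Pb = -396 + 4Pb, so Pb = 150.
Sellers receive Ps = 150 + 14 = 164; x' = 654 − 3·150 = 204.
ΔCS = ½(180 + 204)(158 − 150) = 1536; ΔPS = ½(180 + 204)(164 − 158) = 1152.
Government spending = 14 × 204 = 2856.
Net change = 1536 + 1152 − 2856 = -168. The loss equals the DWL triangle ½·14·24.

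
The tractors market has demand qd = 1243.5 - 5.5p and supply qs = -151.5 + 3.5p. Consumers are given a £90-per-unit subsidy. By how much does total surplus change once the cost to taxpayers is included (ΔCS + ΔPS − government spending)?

Pre-subsidy: 1243.5 - 5.5p = -151.5 + 3.5p gives p* = 155, q* = 391.
With the rebate, buyers effectively pay pb = ps − 90, where ps is the price sellers receive.
Demand in terms of ps becomes qd = 1243.5 − 5.5(ps − 90) = 1738.5 - 5.5ps. Setting this equal to supply: 1738.5 - 5.5ps = -151.5 + 3.5ps, so ps = 210.
Buyers pay pb = 210 − 90 = 120; q' = -151.5 + 3.5·210 = 583.5.
ΔCS = ½(391 + 583.5)(155 − 120) = 17053.75; ΔPS = ½(391 + 583.5)(210 − 155) = 26798.75.
Government spending = 90 × 583.5 = 52515.
Net change = 17053.75 + 26798.75 − 52515 = -8662.5. The loss equals the DWL triangle ½·90·192.5.

Net change in total surplus = -£8662.5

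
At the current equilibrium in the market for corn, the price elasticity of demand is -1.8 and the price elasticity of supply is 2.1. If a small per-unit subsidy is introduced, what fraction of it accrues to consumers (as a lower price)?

For a small subsidy around the equilibrium, the benefit split depends on the relative slopes, which at a point are proportional to the elasticities.
Buyer share = εs/(εs + |εd|) = 2.1/(2.1 + 1.8) = 7/13; seller share = |εd|/(εs + |εd|) = 6/13.

Consumer share = 7/13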